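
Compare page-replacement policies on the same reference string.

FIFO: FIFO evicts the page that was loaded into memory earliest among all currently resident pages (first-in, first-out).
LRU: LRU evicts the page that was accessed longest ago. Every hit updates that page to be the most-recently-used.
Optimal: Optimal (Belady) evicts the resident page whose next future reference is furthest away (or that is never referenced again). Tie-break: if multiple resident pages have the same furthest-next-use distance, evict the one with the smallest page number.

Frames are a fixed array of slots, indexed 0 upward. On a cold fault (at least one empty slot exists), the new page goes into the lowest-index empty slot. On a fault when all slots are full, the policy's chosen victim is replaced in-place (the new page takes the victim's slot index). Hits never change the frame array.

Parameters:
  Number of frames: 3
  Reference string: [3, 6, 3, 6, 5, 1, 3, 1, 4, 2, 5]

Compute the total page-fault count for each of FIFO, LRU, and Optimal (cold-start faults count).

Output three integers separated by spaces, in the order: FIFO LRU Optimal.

Answer: 8 8 6

Derivation:
--- FIFO ---
  step 0: ref 3 -> FAULT, frames=[3,-,-] (faults so far: 1)
  step 1: ref 6 -> FAULT, frames=[3,6,-] (faults so far: 2)
  step 2: ref 3 -> HIT, frames=[3,6,-] (faults so far: 2)
  step 3: ref 6 -> HIT, frames=[3,6,-] (faults so far: 2)
  step 4: ref 5 -> FAULT, frames=[3,6,5] (faults so far: 3)
  step 5: ref 1 -> FAULT, evict 3, frames=[1,6,5] (faults so far: 4)
  step 6: ref 3 -> FAULT, evict 6, frames=[1,3,5] (faults so far: 5)
  step 7: ref 1 -> HIT, frames=[1,3,5] (faults so far: 5)
  step 8: ref 4 -> FAULT, evict 5, frames=[1,3,4] (faults so far: 6)
  step 9: ref 2 -> FAULT, evict 1, frames=[2,3,4] (faults so far: 7)
  step 10: ref 5 -> FAULT, evict 3, frames=[2,5,4] (faults so far: 8)
  FIFO total faults: 8
--- LRU ---
  step 0: ref 3 -> FAULT, frames=[3,-,-] (faults so far: 1)
  step 1: ref 6 -> FAULT, frames=[3,6,-] (faults so far: 2)
  step 2: ref 3 -> HIT, frames=[3,6,-] (faults so far: 2)
  step 3: ref 6 -> HIT, frames=[3,6,-] (faults so far: 2)
  step 4: ref 5 -> FAULT, frames=[3,6,5] (faults so far: 3)
  step 5: ref 1 -> FAULT, evict 3, frames=[1,6,5] (faults so far: 4)
  step 6: ref 3 -> FAULT, evict 6, frames=[1,3,5] (faults so far: 5)
  step 7: ref 1 -> HIT, frames=[1,3,5] (faults so far: 5)
  step 8: ref 4 -> FAULT, evict 5, frames=[1,3,4] (faults so far: 6)
  step 9: ref 2 -> FAULT, evict 3, frames=[1,2,4] (faults so far: 7)
  step 10: ref 5 -> FAULT, evict 1, frames=[5,2,4] (faults so far: 8)
  LRU total faults: 8
--- Optimal ---
  step 0: ref 3 -> FAULT, frames=[3,-,-] (faults so far: 1)
  step 1: ref 6 -> FAULT, frames=[3,6,-] (faults so far: 2)
  step 2: ref 3 -> HIT, frames=[3,6,-] (faults so far: 2)
  step 3: ref 6 -> HIT, frames=[3,6,-] (faults so far: 2)
  step 4: ref 5 -> FAULT, frames=[3,6,5] (faults so far: 3)
  step 5: ref 1 -> FAULT, evict 6, frames=[3,1,5] (faults so far: 4)
  step 6: ref 3 -> HIT, frames=[3,1,5] (faults so far: 4)
  step 7: ref 1 -> HIT, frames=[3,1,5] (faults so far: 4)
  step 8: ref 4 -> FAULT, evict 1, frames=[3,4,5] (faults so far: 5)
  step 9: ref 2 -> FAULT, evict 3, frames=[2,4,5] (faults so far: 6)
  step 10: ref 5 -> HIT, frames=[2,4,5] (faults so far: 6)
  Optimal total faults: 6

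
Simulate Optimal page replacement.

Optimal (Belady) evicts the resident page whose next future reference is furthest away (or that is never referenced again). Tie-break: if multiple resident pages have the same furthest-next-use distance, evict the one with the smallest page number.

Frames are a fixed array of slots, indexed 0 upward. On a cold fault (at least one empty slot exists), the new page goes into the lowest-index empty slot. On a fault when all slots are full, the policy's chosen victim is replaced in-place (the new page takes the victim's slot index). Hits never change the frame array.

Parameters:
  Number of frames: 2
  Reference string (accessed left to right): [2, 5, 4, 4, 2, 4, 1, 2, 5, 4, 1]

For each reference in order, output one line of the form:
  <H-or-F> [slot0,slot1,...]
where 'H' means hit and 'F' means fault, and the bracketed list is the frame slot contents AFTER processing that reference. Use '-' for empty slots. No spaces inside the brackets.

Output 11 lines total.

F [2,-]
F [2,5]
F [2,4]
H [2,4]
H [2,4]
H [2,4]
F [2,1]
H [2,1]
F [5,1]
F [4,1]
H [4,1]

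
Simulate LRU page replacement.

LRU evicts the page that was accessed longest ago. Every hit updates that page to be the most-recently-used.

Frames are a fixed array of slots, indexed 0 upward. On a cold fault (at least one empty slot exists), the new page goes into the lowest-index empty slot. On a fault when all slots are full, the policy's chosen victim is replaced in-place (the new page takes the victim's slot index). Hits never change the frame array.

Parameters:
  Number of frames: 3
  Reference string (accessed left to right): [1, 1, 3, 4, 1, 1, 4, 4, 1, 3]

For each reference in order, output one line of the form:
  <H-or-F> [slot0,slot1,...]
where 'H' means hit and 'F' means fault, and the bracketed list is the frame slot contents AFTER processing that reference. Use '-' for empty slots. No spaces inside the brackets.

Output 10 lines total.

F [1,-,-]
H [1,-,-]
F [1,3,-]
F [1,3,4]
H [1,3,4]
H [1,3,4]
H [1,3,4]
H [1,3,4]
H [1,3,4]
H [1,3,4]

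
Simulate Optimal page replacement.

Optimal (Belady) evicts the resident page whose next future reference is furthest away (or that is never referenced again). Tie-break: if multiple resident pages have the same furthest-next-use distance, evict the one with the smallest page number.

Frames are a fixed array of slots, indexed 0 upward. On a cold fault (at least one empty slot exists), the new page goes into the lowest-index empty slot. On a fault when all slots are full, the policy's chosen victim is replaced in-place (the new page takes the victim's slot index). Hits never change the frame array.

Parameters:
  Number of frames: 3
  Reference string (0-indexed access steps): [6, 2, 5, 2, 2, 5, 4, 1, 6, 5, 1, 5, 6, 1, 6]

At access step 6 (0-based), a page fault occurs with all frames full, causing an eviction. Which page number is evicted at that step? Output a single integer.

Step 0: ref 6 -> FAULT, frames=[6,-,-]
Step 1: ref 2 -> FAULT, frames=[6,2,-]
Step 2: ref 5 -> FAULT, frames=[6,2,5]
Step 3: ref 2 -> HIT, frames=[6,2,5]
Step 4: ref 2 -> HIT, frames=[6,2,5]
Step 5: ref 5 -> HIT, frames=[6,2,5]
Step 6: ref 4 -> FAULT, evict 2, frames=[6,4,5]
At step 6: evicted page 2

Answer: 2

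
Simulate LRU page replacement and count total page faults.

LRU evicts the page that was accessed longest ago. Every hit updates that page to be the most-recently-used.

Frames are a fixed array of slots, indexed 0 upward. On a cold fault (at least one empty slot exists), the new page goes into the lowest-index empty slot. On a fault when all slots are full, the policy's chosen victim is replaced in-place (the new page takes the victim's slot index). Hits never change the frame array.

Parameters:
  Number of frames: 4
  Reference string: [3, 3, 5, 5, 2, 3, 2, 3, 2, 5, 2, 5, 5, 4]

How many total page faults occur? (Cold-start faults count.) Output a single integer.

Answer: 4

Derivation:
Step 0: ref 3 → FAULT, frames=[3,-,-,-]
Step 1: ref 3 → HIT, frames=[3,-,-,-]
Step 2: ref 5 → FAULT, frames=[3,5,-,-]
Step 3: ref 5 → HIT, frames=[3,5,-,-]
Step 4: ref 2 → FAULT, frames=[3,5,2,-]
Step 5: ref 3 → HIT, frames=[3,5,2,-]
Step 6: ref 2 → HIT, frames=[3,5,2,-]
Step 7: ref 3 → HIT, frames=[3,5,2,-]
Step 8: ref 2 → HIT, frames=[3,5,2,-]
Step 9: ref 5 → HIT, frames=[3,5,2,-]
Step 10: ref 2 → HIT, frames=[3,5,2,-]
Step 11: ref 5 → HIT, frames=[3,5,2,-]
Step 12: ref 5 → HIT, frames=[3,5,2,-]
Step 13: ref 4 → FAULT, frames=[3,5,2,4]
Total faults: 4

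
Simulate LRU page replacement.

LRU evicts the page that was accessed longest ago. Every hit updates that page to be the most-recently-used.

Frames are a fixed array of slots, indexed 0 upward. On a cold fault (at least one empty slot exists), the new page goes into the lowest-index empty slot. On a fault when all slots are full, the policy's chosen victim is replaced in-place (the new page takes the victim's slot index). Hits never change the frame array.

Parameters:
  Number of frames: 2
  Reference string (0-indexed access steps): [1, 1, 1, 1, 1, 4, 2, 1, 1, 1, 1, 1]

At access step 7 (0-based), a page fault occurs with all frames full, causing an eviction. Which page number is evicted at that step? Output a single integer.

Step 0: ref 1 -> FAULT, frames=[1,-]
Step 1: ref 1 -> HIT, frames=[1,-]
Step 2: ref 1 -> HIT, frames=[1,-]
Step 3: ref 1 -> HIT, frames=[1,-]
Step 4: ref 1 -> HIT, frames=[1,-]
Step 5: ref 4 -> FAULT, frames=[1,4]
Step 6: ref 2 -> FAULT, evict 1, frames=[2,4]
Step 7: ref 1 -> FAULT, evict 4, frames=[2,1]
At step 7: evicted page 4

Answer: 4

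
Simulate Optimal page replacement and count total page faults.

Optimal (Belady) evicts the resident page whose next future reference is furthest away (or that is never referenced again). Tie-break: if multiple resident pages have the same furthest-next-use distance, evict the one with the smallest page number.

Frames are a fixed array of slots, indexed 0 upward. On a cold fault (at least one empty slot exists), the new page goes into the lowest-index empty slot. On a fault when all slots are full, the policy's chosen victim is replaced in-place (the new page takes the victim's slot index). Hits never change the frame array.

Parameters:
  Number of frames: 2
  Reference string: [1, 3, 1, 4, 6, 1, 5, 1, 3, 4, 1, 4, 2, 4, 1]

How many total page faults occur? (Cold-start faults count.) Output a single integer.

Step 0: ref 1 → FAULT, frames=[1,-]
Step 1: ref 3 → FAULT, frames=[1,3]
Step 2: ref 1 → HIT, frames=[1,3]
Step 3: ref 4 → FAULT (evict 3), frames=[1,4]
Step 4: ref 6 → FAULT (evict 4), frames=[1,6]
Step 5: ref 1 → HIT, frames=[1,6]
Step 6: ref 5 → FAULT (evict 6), frames=[1,5]
Step 7: ref 1 → HIT, frames=[1,5]
Step 8: ref 3 → FAULT (evict 5), frames=[1,3]
Step 9: ref 4 → FAULT (evict 3), frames=[1,4]
Step 10: ref 1 → HIT, frames=[1,4]
Step 11: ref 4 → HIT, frames=[1,4]
Step 12: ref 2 → FAULT (evict 1), frames=[2,4]
Step 13: ref 4 → HIT, frames=[2,4]
Step 14: ref 1 → FAULT (evict 2), frames=[1,4]
Total faults: 9

Answer: 9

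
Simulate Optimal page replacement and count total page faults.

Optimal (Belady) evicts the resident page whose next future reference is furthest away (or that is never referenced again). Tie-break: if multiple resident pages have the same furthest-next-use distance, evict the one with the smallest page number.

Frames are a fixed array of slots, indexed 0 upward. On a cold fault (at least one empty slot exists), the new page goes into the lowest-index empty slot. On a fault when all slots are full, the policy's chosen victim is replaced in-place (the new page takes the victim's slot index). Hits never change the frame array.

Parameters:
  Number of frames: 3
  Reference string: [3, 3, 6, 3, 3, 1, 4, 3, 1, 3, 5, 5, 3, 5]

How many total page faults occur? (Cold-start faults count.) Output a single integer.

Answer: 5

Derivation:
Step 0: ref 3 → FAULT, frames=[3,-,-]
Step 1: ref 3 → HIT, frames=[3,-,-]
Step 2: ref 6 → FAULT, frames=[3,6,-]
Step 3: ref 3 → HIT, frames=[3,6,-]
Step 4: ref 3 → HIT, frames=[3,6,-]
Step 5: ref 1 → FAULT, frames=[3,6,1]
Step 6: ref 4 → FAULT (evict 6), frames=[3,4,1]
Step 7: ref 3 → HIT, frames=[3,4,1]
Step 8: ref 1 → HIT, frames=[3,4,1]
Step 9: ref 3 → HIT, frames=[3,4,1]
Step 10: ref 5 → FAULT (evict 1), frames=[3,4,5]
Step 11: ref 5 → HIT, frames=[3,4,5]
Step 12: ref 3 → HIT, frames=[3,4,5]
Step 13: ref 5 → HIT, frames=[3,4,5]
Total faults: 5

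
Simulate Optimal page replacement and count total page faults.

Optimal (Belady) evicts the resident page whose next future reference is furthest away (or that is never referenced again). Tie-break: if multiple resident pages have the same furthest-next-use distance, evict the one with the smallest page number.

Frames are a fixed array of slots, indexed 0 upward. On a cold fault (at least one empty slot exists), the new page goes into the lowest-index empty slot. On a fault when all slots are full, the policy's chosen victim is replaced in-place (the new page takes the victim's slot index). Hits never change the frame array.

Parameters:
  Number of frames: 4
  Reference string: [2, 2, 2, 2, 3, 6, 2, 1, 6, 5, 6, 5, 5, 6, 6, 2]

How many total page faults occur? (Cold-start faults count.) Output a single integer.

Answer: 5

Derivation:
Step 0: ref 2 → FAULT, frames=[2,-,-,-]
Step 1: ref 2 → HIT, frames=[2,-,-,-]
Step 2: ref 2 → HIT, frames=[2,-,-,-]
Step 3: ref 2 → HIT, frames=[2,-,-,-]
Step 4: ref 3 → FAULT, frames=[2,3,-,-]
Step 5: ref 6 → FAULT, frames=[2,3,6,-]
Step 6: ref 2 → HIT, frames=[2,3,6,-]
Step 7: ref 1 → FAULT, frames=[2,3,6,1]
Step 8: ref 6 → HIT, frames=[2,3,6,1]
Step 9: ref 5 → FAULT (evict 1), frames=[2,3,6,5]
Step 10: ref 6 → HIT, frames=[2,3,6,5]
Step 11: ref 5 → HIT, frames=[2,3,6,5]
Step 12: ref 5 → HIT, frames=[2,3,6,5]
Step 13: ref 6 → HIT, frames=[2,3,6,5]
Step 14: ref 6 → HIT, frames=[2,3,6,5]
Step 15: ref 2 → HIT, frames=[2,3,6,5]
Total faults: 5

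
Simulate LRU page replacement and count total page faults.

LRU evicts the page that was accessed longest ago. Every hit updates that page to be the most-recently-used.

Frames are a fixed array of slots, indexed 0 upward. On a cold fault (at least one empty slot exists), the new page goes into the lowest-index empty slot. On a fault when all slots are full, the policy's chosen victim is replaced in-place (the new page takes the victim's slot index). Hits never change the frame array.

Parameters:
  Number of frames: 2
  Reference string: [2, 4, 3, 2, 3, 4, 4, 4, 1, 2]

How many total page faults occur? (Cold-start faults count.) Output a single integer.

Step 0: ref 2 → FAULT, frames=[2,-]
Step 1: ref 4 → FAULT, frames=[2,4]
Step 2: ref 3 → FAULT (evict 2), frames=[3,4]
Step 3: ref 2 → FAULT (evict 4), frames=[3,2]
Step 4: ref 3 → HIT, frames=[3,2]
Step 5: ref 4 → FAULT (evict 2), frames=[3,4]
Step 6: ref 4 → HIT, frames=[3,4]
Step 7: ref 4 → HIT, frames=[3,4]
Step 8: ref 1 → FAULT (evict 3), frames=[1,4]
Step 9: ref 2 → FAULT (evict 4), frames=[1,2]
Total faults: 7

Answer: 7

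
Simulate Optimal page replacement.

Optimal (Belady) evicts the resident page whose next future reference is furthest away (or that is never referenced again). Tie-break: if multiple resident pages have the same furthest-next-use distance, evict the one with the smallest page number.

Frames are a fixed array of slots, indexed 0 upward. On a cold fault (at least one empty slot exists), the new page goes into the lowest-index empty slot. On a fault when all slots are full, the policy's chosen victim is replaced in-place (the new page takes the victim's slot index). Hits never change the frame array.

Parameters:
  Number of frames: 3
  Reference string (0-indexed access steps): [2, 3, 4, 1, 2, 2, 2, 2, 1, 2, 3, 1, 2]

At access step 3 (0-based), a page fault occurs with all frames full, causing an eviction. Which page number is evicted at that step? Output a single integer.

Step 0: ref 2 -> FAULT, frames=[2,-,-]
Step 1: ref 3 -> FAULT, frames=[2,3,-]
Step 2: ref 4 -> FAULT, frames=[2,3,4]
Step 3: ref 1 -> FAULT, evict 4, frames=[2,3,1]
At step 3: evicted page 4

Answer: 4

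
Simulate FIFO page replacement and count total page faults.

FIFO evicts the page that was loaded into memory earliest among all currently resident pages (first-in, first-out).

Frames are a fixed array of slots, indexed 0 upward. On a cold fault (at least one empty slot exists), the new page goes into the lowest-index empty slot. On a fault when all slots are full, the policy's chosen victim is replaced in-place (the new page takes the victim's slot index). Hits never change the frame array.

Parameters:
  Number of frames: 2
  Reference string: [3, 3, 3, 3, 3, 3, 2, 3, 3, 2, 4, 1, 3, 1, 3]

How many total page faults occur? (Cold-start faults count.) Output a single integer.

Step 0: ref 3 → FAULT, frames=[3,-]
Step 1: ref 3 → HIT, frames=[3,-]
Step 2: ref 3 → HIT, frames=[3,-]
Step 3: ref 3 → HIT, frames=[3,-]
Step 4: ref 3 → HIT, frames=[3,-]
Step 5: ref 3 → HIT, frames=[3,-]
Step 6: ref 2 → FAULT, frames=[3,2]
Step 7: ref 3 → HIT, frames=[3,2]
Step 8: ref 3 → HIT, frames=[3,2]
Step 9: ref 2 → HIT, frames=[3,2]
Step 10: ref 4 → FAULT (evict 3), frames=[4,2]
Step 11: ref 1 → FAULT (evict 2), frames=[4,1]
Step 12: ref 3 → FAULT (evict 4), frames=[3,1]
Step 13: ref 1 → HIT, frames=[3,1]
Step 14: ref 3 → HIT, frames=[3,1]
Total faults: 5

Answer: 5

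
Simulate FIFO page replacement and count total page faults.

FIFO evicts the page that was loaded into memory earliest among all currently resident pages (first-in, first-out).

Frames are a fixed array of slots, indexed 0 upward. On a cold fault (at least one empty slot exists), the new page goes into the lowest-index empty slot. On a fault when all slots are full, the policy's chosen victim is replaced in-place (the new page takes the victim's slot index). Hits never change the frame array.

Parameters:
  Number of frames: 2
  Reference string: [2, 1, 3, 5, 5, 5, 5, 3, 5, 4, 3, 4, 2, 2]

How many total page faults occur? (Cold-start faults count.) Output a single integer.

Step 0: ref 2 → FAULT, frames=[2,-]
Step 1: ref 1 → FAULT, frames=[2,1]
Step 2: ref 3 → FAULT (evict 2), frames=[3,1]
Step 3: ref 5 → FAULT (evict 1), frames=[3,5]
Step 4: ref 5 → HIT, frames=[3,5]
Step 5: ref 5 → HIT, frames=[3,5]
Step 6: ref 5 → HIT, frames=[3,5]
Step 7: ref 3 → HIT, frames=[3,5]
Step 8: ref 5 → HIT, frames=[3,5]
Step 9: ref 4 → FAULT (evict 3), frames=[4,5]
Step 10: ref 3 → FAULT (evict 5), frames=[4,3]
Step 11: ref 4 → HIT, frames=[4,3]
Step 12: ref 2 → FAULT (evict 4), frames=[2,3]
Step 13: ref 2 → HIT, frames=[2,3]
Total faults: 7

Answer: 7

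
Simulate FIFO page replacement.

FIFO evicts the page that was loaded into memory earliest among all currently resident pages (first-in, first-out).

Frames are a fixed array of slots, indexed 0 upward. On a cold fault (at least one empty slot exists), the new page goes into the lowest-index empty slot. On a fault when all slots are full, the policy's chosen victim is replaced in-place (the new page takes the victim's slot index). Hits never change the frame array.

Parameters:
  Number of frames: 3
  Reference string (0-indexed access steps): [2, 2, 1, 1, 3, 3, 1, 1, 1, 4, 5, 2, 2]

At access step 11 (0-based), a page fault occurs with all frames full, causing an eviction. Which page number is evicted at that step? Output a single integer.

Answer: 3

Derivation:
Step 0: ref 2 -> FAULT, frames=[2,-,-]
Step 1: ref 2 -> HIT, frames=[2,-,-]
Step 2: ref 1 -> FAULT, frames=[2,1,-]
Step 3: ref 1 -> HIT, frames=[2,1,-]
Step 4: ref 3 -> FAULT, frames=[2,1,3]
Step 5: ref 3 -> HIT, frames=[2,1,3]
Step 6: ref 1 -> HIT, frames=[2,1,3]
Step 7: ref 1 -> HIT, frames=[2,1,3]
Step 8: ref 1 -> HIT, frames=[2,1,3]
Step 9: ref 4 -> FAULT, evict 2, frames=[4,1,3]
Step 10: ref 5 -> FAULT, evict 1, frames=[4,5,3]
Step 11: ref 2 -> FAULT, evict 3, frames=[4,5,2]
At step 11: evicted page 3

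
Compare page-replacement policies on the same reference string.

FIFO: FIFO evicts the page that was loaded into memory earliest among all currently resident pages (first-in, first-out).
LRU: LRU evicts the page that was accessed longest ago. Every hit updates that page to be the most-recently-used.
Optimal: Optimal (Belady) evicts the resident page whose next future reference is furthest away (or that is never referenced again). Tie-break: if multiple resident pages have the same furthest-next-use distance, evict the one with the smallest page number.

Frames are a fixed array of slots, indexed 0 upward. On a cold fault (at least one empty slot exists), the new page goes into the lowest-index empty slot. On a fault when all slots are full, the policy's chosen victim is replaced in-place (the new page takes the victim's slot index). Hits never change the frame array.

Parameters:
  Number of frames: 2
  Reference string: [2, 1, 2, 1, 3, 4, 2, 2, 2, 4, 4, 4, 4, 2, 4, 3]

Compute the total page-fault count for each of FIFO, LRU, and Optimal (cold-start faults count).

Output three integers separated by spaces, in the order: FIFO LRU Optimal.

--- FIFO ---
  step 0: ref 2 -> FAULT, frames=[2,-] (faults so far: 1)
  step 1: ref 1 -> FAULT, frames=[2,1] (faults so far: 2)
  step 2: ref 2 -> HIT, frames=[2,1] (faults so far: 2)
  step 3: ref 1 -> HIT, frames=[2,1] (faults so far: 2)
  step 4: ref 3 -> FAULT, evict 2, frames=[3,1] (faults so far: 3)
  step 5: ref 4 -> FAULT, evict 1, frames=[3,4] (faults so far: 4)
  step 6: ref 2 -> FAULT, evict 3, frames=[2,4] (faults so far: 5)
  step 7: ref 2 -> HIT, frames=[2,4] (faults so far: 5)
  step 8: ref 2 -> HIT, frames=[2,4] (faults so far: 5)
  step 9: ref 4 -> HIT, frames=[2,4] (faults so far: 5)
  step 10: ref 4 -> HIT, frames=[2,4] (faults so far: 5)
  step 11: ref 4 -> HIT, frames=[2,4] (faults so far: 5)
  step 12: ref 4 -> HIT, frames=[2,4] (faults so far: 5)
  step 13: ref 2 -> HIT, frames=[2,4] (faults so far: 5)
  step 14: ref 4 -> HIT, frames=[2,4] (faults so far: 5)
  step 15: ref 3 -> FAULT, evict 4, frames=[2,3] (faults so far: 6)
  FIFO total faults: 6
--- LRU ---
  step 0: ref 2 -> FAULT, frames=[2,-] (faults so far: 1)
  step 1: ref 1 -> FAULT, frames=[2,1] (faults so far: 2)
  step 2: ref 2 -> HIT, frames=[2,1] (faults so far: 2)
  step 3: ref 1 -> HIT, frames=[2,1] (faults so far: 2)
  step 4: ref 3 -> FAULT, evict 2, frames=[3,1] (faults so far: 3)
  step 5: ref 4 -> FAULT, evict 1, frames=[3,4] (faults so far: 4)
  step 6: ref 2 -> FAULT, evict 3, frames=[2,4] (faults so far: 5)
  step 7: ref 2 -> HIT, frames=[2,4] (faults so far: 5)
  step 8: ref 2 -> HIT, frames=[2,4] (faults so far: 5)
  step 9: ref 4 -> HIT, frames=[2,4] (faults so far: 5)
  step 10: ref 4 -> HIT, frames=[2,4] (faults so far: 5)
  step 11: ref 4 -> HIT, frames=[2,4] (faults so far: 5)
  step 12: ref 4 -> HIT, frames=[2,4] (faults so far: 5)
  step 13: ref 2 -> HIT, frames=[2,4] (faults so far: 5)
  step 14: ref 4 -> HIT, frames=[2,4] (faults so far: 5)
  step 15: ref 3 -> FAULT, evict 2, frames=[3,4] (faults so far: 6)
  LRU total faults: 6
--- Optimal ---
  step 0: ref 2 -> FAULT, frames=[2,-] (faults so far: 1)
  step 1: ref 1 -> FAULT, frames=[2,1] (faults so far: 2)
  step 2: ref 2 -> HIT, frames=[2,1] (faults so far: 2)
  step 3: ref 1 -> HIT, frames=[2,1] (faults so far: 2)
  step 4: ref 3 -> FAULT, evict 1, frames=[2,3] (faults so far: 3)
  step 5: ref 4 -> FAULT, evict 3, frames=[2,4] (faults so far: 4)
  step 6: ref 2 -> HIT, frames=[2,4] (faults so far: 4)
  step 7: ref 2 -> HIT, frames=[2,4] (faults so far: 4)
  step 8: ref 2 -> HIT, frames=[2,4] (faults so far: 4)
  step 9: ref 4 -> HIT, frames=[2,4] (faults so far: 4)
  step 10: ref 4 -> HIT, frames=[2,4] (faults so far: 4)
  step 11: ref 4 -> HIT, frames=[2,4] (faults so far: 4)
  step 12: ref 4 -> HIT, frames=[2,4] (faults so far: 4)
  step 13: ref 2 -> HIT, frames=[2,4] (faults so far: 4)
  step 14: ref 4 -> HIT, frames=[2,4] (faults so far: 4)
  step 15: ref 3 -> FAULT, evict 2, frames=[3,4] (faults so far: 5)
  Optimal total faults: 5

Answer: 6 6 5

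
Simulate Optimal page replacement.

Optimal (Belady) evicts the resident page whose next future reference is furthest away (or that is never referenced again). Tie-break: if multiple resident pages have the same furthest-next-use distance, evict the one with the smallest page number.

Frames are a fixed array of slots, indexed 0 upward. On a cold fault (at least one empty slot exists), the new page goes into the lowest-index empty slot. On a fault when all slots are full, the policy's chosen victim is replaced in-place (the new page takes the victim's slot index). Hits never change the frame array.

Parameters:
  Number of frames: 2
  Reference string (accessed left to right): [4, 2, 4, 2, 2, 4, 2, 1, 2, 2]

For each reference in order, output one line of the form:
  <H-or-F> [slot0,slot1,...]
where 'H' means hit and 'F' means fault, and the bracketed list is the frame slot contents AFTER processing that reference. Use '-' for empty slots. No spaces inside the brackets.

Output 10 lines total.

F [4,-]
F [4,2]
H [4,2]
H [4,2]
H [4,2]
H [4,2]
H [4,2]
F [1,2]
H [1,2]
H [1,2]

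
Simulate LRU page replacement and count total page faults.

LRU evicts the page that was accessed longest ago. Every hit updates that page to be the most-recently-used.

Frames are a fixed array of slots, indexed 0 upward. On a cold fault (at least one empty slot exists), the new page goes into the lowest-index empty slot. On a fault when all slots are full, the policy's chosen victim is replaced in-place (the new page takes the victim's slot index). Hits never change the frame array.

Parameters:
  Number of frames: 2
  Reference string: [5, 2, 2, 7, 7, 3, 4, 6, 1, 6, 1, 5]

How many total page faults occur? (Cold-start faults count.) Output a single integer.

Answer: 8

Derivation:
Step 0: ref 5 → FAULT, frames=[5,-]
Step 1: ref 2 → FAULT, frames=[5,2]
Step 2: ref 2 → HIT, frames=[5,2]
Step 3: ref 7 → FAULT (evict 5), frames=[7,2]
Step 4: ref 7 → HIT, frames=[7,2]
Step 5: ref 3 → FAULT (evict 2), frames=[7,3]
Step 6: ref 4 → FAULT (evict 7), frames=[4,3]
Step 7: ref 6 → FAULT (evict 3), frames=[4,6]
Step 8: ref 1 → FAULT (evict 4), frames=[1,6]
Step 9: ref 6 → HIT, frames=[1,6]
Step 10: ref 1 → HIT, frames=[1,6]
Step 11: ref 5 → FAULT (evict 6), frames=[1,5]
Total faults: 8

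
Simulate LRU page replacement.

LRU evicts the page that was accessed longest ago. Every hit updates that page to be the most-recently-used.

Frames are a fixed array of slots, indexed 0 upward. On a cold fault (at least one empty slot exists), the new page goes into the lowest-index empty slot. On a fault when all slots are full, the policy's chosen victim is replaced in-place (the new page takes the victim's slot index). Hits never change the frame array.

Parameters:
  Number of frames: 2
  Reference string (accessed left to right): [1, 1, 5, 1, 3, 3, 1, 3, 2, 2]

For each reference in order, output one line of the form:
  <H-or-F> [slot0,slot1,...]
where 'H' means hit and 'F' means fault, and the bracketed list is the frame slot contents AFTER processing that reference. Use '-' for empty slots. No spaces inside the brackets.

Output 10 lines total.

F [1,-]
H [1,-]
F [1,5]
H [1,5]
F [1,3]
H [1,3]
H [1,3]
H [1,3]
F [2,3]
H [2,3]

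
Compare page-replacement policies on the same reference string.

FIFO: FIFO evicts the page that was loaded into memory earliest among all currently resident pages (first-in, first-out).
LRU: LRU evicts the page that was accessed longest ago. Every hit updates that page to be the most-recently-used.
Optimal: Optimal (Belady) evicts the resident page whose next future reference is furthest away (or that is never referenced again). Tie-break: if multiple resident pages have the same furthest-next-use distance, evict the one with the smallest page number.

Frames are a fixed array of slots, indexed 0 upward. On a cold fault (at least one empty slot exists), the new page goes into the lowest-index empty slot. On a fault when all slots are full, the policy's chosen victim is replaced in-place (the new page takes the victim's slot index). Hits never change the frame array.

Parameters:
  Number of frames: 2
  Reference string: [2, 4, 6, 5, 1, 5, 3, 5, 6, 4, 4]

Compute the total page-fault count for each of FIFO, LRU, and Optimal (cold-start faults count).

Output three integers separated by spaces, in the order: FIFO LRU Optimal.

--- FIFO ---
  step 0: ref 2 -> FAULT, frames=[2,-] (faults so far: 1)
  step 1: ref 4 -> FAULT, frames=[2,4] (faults so far: 2)
  step 2: ref 6 -> FAULT, evict 2, frames=[6,4] (faults so far: 3)
  step 3: ref 5 -> FAULT, evict 4, frames=[6,5] (faults so far: 4)
  step 4: ref 1 -> FAULT, evict 6, frames=[1,5] (faults so far: 5)
  step 5: ref 5 -> HIT, frames=[1,5] (faults so far: 5)
  step 6: ref 3 -> FAULT, evict 5, frames=[1,3] (faults so far: 6)
  step 7: ref 5 -> FAULT, evict 1, frames=[5,3] (faults so far: 7)
  step 8: ref 6 -> FAULT, evict 3, frames=[5,6] (faults so far: 8)
  step 9: ref 4 -> FAULT, evict 5, frames=[4,6] (faults so far: 9)
  step 10: ref 4 -> HIT, frames=[4,6] (faults so far: 9)
  FIFO total faults: 9
--- LRU ---
  step 0: ref 2 -> FAULT, frames=[2,-] (faults so far: 1)
  step 1: ref 4 -> FAULT, frames=[2,4] (faults so far: 2)
  step 2: ref 6 -> FAULT, evict 2, frames=[6,4] (faults so far: 3)
  step 3: ref 5 -> FAULT, evict 4, frames=[6,5] (faults so far: 4)
  step 4: ref 1 -> FAULT, evict 6, frames=[1,5] (faults so far: 5)
  step 5: ref 5 -> HIT, frames=[1,5] (faults so far: 5)
  step 6: ref 3 -> FAULT, evict 1, frames=[3,5] (faults so far: 6)
  step 7: ref 5 -> HIT, frames=[3,5] (faults so far: 6)
  step 8: ref 6 -> FAULT, evict 3, frames=[6,5] (faults so far: 7)
  step 9: ref 4 -> FAULT, evict 5, frames=[6,4] (faults so far: 8)
  step 10: ref 4 -> HIT, frames=[6,4] (faults so far: 8)
  LRU total faults: 8
--- Optimal ---
  step 0: ref 2 -> FAULT, frames=[2,-] (faults so far: 1)
  step 1: ref 4 -> FAULT, frames=[2,4] (faults so far: 2)
  step 2: ref 6 -> FAULT, evict 2, frames=[6,4] (faults so far: 3)
  step 3: ref 5 -> FAULT, evict 4, frames=[6,5] (faults so far: 4)
  step 4: ref 1 -> FAULT, evict 6, frames=[1,5] (faults so far: 5)
  step 5: ref 5 -> HIT, frames=[1,5] (faults so far: 5)
  step 6: ref 3 -> FAULT, evict 1, frames=[3,5] (faults so far: 6)
  step 7: ref 5 -> HIT, frames=[3,5] (faults so far: 6)
  step 8: ref 6 -> FAULT, evict 3, frames=[6,5] (faults so far: 7)
  step 9: ref 4 -> FAULT, evict 5, frames=[6,4] (faults so far: 8)
  step 10: ref 4 -> HIT, frames=[6,4] (faults so far: 8)
  Optimal total faults: 8

Answer: 9 8 8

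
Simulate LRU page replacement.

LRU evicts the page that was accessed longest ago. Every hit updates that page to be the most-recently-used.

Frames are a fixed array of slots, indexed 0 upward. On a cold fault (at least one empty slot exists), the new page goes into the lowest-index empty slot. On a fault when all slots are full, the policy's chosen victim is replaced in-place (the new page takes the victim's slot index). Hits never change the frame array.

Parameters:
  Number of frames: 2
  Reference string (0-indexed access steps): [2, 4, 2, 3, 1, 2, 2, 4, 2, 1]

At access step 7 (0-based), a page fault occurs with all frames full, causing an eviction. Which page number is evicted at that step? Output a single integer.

Answer: 1

Derivation:
Step 0: ref 2 -> FAULT, frames=[2,-]
Step 1: ref 4 -> FAULT, frames=[2,4]
Step 2: ref 2 -> HIT, frames=[2,4]
Step 3: ref 3 -> FAULT, evict 4, frames=[2,3]
Step 4: ref 1 -> FAULT, evict 2, frames=[1,3]
Step 5: ref 2 -> FAULT, evict 3, frames=[1,2]
Step 6: ref 2 -> HIT, frames=[1,2]
Step 7: ref 4 -> FAULT, evict 1, frames=[4,2]
At step 7: evicted page 1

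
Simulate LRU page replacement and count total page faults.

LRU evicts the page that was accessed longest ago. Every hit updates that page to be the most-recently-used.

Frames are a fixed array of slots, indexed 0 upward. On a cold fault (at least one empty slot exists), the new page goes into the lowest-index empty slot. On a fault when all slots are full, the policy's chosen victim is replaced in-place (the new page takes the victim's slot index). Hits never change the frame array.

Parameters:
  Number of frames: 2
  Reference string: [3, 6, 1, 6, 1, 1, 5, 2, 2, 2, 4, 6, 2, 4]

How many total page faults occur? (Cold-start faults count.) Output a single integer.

Answer: 9

Derivation:
Step 0: ref 3 → FAULT, frames=[3,-]
Step 1: ref 6 → FAULT, frames=[3,6]
Step 2: ref 1 → FAULT (evict 3), frames=[1,6]
Step 3: ref 6 → HIT, frames=[1,6]
Step 4: ref 1 → HIT, frames=[1,6]
Step 5: ref 1 → HIT, frames=[1,6]
Step 6: ref 5 → FAULT (evict 6), frames=[1,5]
Step 7: ref 2 → FAULT (evict 1), frames=[2,5]
Step 8: ref 2 → HIT, frames=[2,5]
Step 9: ref 2 → HIT, frames=[2,5]
Step 10: ref 4 → FAULT (evict 5), frames=[2,4]
Step 11: ref 6 → FAULT (evict 2), frames=[6,4]
Step 12: ref 2 → FAULT (evict 4), frames=[6,2]
Step 13: ref 4 → FAULT (evict 6), frames=[4,2]
Total faults: 9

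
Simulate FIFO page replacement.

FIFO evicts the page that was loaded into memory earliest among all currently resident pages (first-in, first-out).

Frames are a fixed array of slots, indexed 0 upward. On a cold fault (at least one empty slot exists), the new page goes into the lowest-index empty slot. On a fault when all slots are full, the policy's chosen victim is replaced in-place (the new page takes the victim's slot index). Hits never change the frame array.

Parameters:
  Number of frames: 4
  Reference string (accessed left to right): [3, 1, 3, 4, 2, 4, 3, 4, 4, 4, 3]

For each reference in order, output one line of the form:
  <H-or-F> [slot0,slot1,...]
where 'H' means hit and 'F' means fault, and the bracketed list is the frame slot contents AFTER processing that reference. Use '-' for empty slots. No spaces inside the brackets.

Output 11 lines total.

F [3,-,-,-]
F [3,1,-,-]
H [3,1,-,-]
F [3,1,4,-]
F [3,1,4,2]
H [3,1,4,2]
H [3,1,4,2]
H [3,1,4,2]
H [3,1,4,2]
H [3,1,4,2]
H [3,1,4,2]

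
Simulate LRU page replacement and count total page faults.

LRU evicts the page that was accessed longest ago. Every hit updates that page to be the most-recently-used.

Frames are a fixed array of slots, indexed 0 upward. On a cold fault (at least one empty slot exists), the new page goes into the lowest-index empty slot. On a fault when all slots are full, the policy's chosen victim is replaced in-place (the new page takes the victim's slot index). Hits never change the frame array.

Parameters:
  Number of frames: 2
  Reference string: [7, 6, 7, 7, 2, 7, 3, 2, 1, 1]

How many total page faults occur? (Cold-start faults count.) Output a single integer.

Step 0: ref 7 → FAULT, frames=[7,-]
Step 1: ref 6 → FAULT, frames=[7,6]
Step 2: ref 7 → HIT, frames=[7,6]
Step 3: ref 7 → HIT, frames=[7,6]
Step 4: ref 2 → FAULT (evict 6), frames=[7,2]
Step 5: ref 7 → HIT, frames=[7,2]
Step 6: ref 3 → FAULT (evict 2), frames=[7,3]
Step 7: ref 2 → FAULT (evict 7), frames=[2,3]
Step 8: ref 1 → FAULT (evict 3), frames=[2,1]
Step 9: ref 1 → HIT, frames=[2,1]
Total faults: 6

Answer: 6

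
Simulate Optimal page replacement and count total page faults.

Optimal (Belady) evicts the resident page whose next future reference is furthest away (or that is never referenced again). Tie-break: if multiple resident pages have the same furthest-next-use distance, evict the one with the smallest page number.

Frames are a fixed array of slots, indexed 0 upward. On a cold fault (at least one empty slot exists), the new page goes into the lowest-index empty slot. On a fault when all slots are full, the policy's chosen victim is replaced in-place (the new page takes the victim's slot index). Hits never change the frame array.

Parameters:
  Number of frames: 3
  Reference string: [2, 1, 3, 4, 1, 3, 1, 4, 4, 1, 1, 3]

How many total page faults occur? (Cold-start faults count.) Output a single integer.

Answer: 4

Derivation:
Step 0: ref 2 → FAULT, frames=[2,-,-]
Step 1: ref 1 → FAULT, frames=[2,1,-]
Step 2: ref 3 → FAULT, frames=[2,1,3]
Step 3: ref 4 → FAULT (evict 2), frames=[4,1,3]
Step 4: ref 1 → HIT, frames=[4,1,3]
Step 5: ref 3 → HIT, frames=[4,1,3]
Step 6: ref 1 → HIT, frames=[4,1,3]
Step 7: ref 4 → HIT, frames=[4,1,3]
Step 8: ref 4 → HIT, frames=[4,1,3]
Step 9: ref 1 → HIT, frames=[4,1,3]
Step 10: ref 1 → HIT, frames=[4,1,3]
Step 11: ref 3 → HIT, frames=[4,1,3]
Total faults: 4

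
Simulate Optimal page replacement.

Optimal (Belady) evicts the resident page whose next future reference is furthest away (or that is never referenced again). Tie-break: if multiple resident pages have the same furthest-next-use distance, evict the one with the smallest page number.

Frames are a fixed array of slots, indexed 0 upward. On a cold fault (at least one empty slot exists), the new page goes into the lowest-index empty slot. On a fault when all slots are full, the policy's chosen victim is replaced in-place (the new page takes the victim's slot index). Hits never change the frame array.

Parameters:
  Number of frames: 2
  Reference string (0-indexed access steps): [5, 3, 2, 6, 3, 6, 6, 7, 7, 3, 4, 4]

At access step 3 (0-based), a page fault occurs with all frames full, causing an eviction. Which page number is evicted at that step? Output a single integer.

Answer: 2

Derivation:
Step 0: ref 5 -> FAULT, frames=[5,-]
Step 1: ref 3 -> FAULT, frames=[5,3]
Step 2: ref 2 -> FAULT, evict 5, frames=[2,3]
Step 3: ref 6 -> FAULT, evict 2, frames=[6,3]
At step 3: evicted page 2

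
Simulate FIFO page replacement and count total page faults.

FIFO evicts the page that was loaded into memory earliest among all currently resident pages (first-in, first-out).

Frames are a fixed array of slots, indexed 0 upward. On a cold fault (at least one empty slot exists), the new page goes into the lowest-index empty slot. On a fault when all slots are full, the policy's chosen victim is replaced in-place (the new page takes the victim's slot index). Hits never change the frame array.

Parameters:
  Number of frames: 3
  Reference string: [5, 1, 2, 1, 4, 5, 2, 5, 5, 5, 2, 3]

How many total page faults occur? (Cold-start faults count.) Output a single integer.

Step 0: ref 5 → FAULT, frames=[5,-,-]
Step 1: ref 1 → FAULT, frames=[5,1,-]
Step 2: ref 2 → FAULT, frames=[5,1,2]
Step 3: ref 1 → HIT, frames=[5,1,2]
Step 4: ref 4 → FAULT (evict 5), frames=[4,1,2]
Step 5: ref 5 → FAULT (evict 1), frames=[4,5,2]
Step 6: ref 2 → HIT, frames=[4,5,2]
Step 7: ref 5 → HIT, frames=[4,5,2]
Step 8: ref 5 → HIT, frames=[4,5,2]
Step 9: ref 5 → HIT, frames=[4,5,2]
Step 10: ref 2 → HIT, frames=[4,5,2]
Step 11: ref 3 → FAULT (evict 2), frames=[4,5,3]
Total faults: 6

Answer: 6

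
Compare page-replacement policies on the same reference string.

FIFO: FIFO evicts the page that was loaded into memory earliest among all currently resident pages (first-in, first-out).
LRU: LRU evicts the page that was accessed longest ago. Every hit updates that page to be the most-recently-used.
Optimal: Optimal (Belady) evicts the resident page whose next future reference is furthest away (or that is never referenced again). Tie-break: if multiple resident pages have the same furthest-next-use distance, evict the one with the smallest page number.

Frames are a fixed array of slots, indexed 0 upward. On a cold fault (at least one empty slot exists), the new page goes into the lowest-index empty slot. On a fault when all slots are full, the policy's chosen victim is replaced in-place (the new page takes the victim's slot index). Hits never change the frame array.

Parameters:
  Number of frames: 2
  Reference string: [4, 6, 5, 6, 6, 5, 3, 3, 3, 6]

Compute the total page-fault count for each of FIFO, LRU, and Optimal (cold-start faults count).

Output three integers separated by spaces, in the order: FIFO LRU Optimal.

--- FIFO ---
  step 0: ref 4 -> FAULT, frames=[4,-] (faults so far: 1)
  step 1: ref 6 -> FAULT, frames=[4,6] (faults so far: 2)
  step 2: ref 5 -> FAULT, evict 4, frames=[5,6] (faults so far: 3)
  step 3: ref 6 -> HIT, frames=[5,6] (faults so far: 3)
  step 4: ref 6 -> HIT, frames=[5,6] (faults so far: 3)
  step 5: ref 5 -> HIT, frames=[5,6] (faults so far: 3)
  step 6: ref 3 -> FAULT, evict 6, frames=[5,3] (faults so far: 4)
  step 7: ref 3 -> HIT, frames=[5,3] (faults so far: 4)
  step 8: ref 3 -> HIT, frames=[5,3] (faults so far: 4)
  step 9: ref 6 -> FAULT, evict 5, frames=[6,3] (faults so far: 5)
  FIFO total faults: 5
--- LRU ---
  step 0: ref 4 -> FAULT, frames=[4,-] (faults so far: 1)
  step 1: ref 6 -> FAULT, frames=[4,6] (faults so far: 2)
  step 2: ref 5 -> FAULT, evict 4, frames=[5,6] (faults so far: 3)
  step 3: ref 6 -> HIT, frames=[5,6] (faults so far: 3)
  step 4: ref 6 -> HIT, frames=[5,6] (faults so far: 3)
  step 5: ref 5 -> HIT, frames=[5,6] (faults so far: 3)
  step 6: ref 3 -> FAULT, evict 6, frames=[5,3] (faults so far: 4)
  step 7: ref 3 -> HIT, frames=[5,3] (faults so far: 4)
  step 8: ref 3 -> HIT, frames=[5,3] (faults so far: 4)
  step 9: ref 6 -> FAULT, evict 5, frames=[6,3] (faults so far: 5)
  LRU total faults: 5
--- Optimal ---
  step 0: ref 4 -> FAULT, frames=[4,-] (faults so far: 1)
  step 1: ref 6 -> FAULT, frames=[4,6] (faults so far: 2)
  step 2: ref 5 -> FAULT, evict 4, frames=[5,6] (faults so far: 3)
  step 3: ref 6 -> HIT, frames=[5,6] (faults so far: 3)
  step 4: ref 6 -> HIT, frames=[5,6] (faults so far: 3)
  step 5: ref 5 -> HIT, frames=[5,6] (faults so far: 3)
  step 6: ref 3 -> FAULT, evict 5, frames=[3,6] (faults so far: 4)
  step 7: ref 3 -> HIT, frames=[3,6] (faults so far: 4)
  step 8: ref 3 -> HIT, frames=[3,6] (faults so far: 4)
  step 9: ref 6 -> HIT, frames=[3,6] (faults so far: 4)
  Optimal total faults: 4

Answer: 5 5 4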